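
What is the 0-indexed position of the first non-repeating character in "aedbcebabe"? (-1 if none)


Input: aedbcebabe
Character frequencies:
  'a': 2
  'b': 3
  'c': 1
  'd': 1
  'e': 3
Scanning left to right for freq == 1:
  Position 0 ('a'): freq=2, skip
  Position 1 ('e'): freq=3, skip
  Position 2 ('d'): unique! => answer = 2

2


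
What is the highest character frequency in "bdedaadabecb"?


Input: bdedaadabecb
Character counts:
  'a': 3
  'b': 3
  'c': 1
  'd': 3
  'e': 2
Maximum frequency: 3

3


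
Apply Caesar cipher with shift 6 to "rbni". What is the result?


Caesar cipher: shift "rbni" by 6
  'r' (pos 17) + 6 = pos 23 = 'x'
  'b' (pos 1) + 6 = pos 7 = 'h'
  'n' (pos 13) + 6 = pos 19 = 't'
  'i' (pos 8) + 6 = pos 14 = 'o'
Result: xhto

xhto


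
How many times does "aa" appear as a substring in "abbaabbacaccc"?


Searching for "aa" in "abbaabbacaccc"
Scanning each position:
  Position 0: "ab" => no
  Position 1: "bb" => no
  Position 2: "ba" => no
  Position 3: "aa" => MATCH
  Position 4: "ab" => no
  Position 5: "bb" => no
  Position 6: "ba" => no
  Position 7: "ac" => no
  Position 8: "ca" => no
  Position 9: "ac" => no
  Position 10: "cc" => no
  Position 11: "cc" => no
Total occurrences: 1

1


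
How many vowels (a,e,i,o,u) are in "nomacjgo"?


Input: nomacjgo
Checking each character:
  'n' at position 0: consonant
  'o' at position 1: vowel (running total: 1)
  'm' at position 2: consonant
  'a' at position 3: vowel (running total: 2)
  'c' at position 4: consonant
  'j' at position 5: consonant
  'g' at position 6: consonant
  'o' at position 7: vowel (running total: 3)
Total vowels: 3

3


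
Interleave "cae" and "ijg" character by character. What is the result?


Interleaving "cae" and "ijg":
  Position 0: 'c' from first, 'i' from second => "ci"
  Position 1: 'a' from first, 'j' from second => "aj"
  Position 2: 'e' from first, 'g' from second => "eg"
Result: ciajeg

ciajeg


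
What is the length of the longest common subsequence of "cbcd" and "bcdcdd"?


LCS of "cbcd" and "bcdcdd"
DP table:
           b    c    d    c    d    d
      0    0    0    0    0    0    0
  c   0    0    1    1    1    1    1
  b   0    1    1    1    1    1    1
  c   0    1    2    2    2    2    2
  d   0    1    2    3    3    3    3
LCS length = dp[4][6] = 3

3


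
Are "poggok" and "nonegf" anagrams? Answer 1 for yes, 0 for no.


Strings: "poggok", "nonegf"
Sorted first:  ggkoop
Sorted second: efgnno
Differ at position 0: 'g' vs 'e' => not anagrams

0


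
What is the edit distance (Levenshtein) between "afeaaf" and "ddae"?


Computing edit distance: "afeaaf" -> "ddae"
DP table:
           d    d    a    e
      0    1    2    3    4
  a   1    1    2    2    3
  f   2    2    2    3    3
  e   3    3    3    3    3
  a   4    4    4    3    4
  a   5    5    5    4    4
  f   6    6    6    5    5
Edit distance = dp[6][4] = 5

5


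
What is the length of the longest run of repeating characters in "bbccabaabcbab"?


Input: "bbccabaabcbab"
Scanning for longest run:
  Position 1 ('b'): continues run of 'b', length=2
  Position 2 ('c'): new char, reset run to 1
  Position 3 ('c'): continues run of 'c', length=2
  Position 4 ('a'): new char, reset run to 1
  Position 5 ('b'): new char, reset run to 1
  Position 6 ('a'): new char, reset run to 1
  Position 7 ('a'): continues run of 'a', length=2
  Position 8 ('b'): new char, reset run to 1
  Position 9 ('c'): new char, reset run to 1
  Position 10 ('b'): new char, reset run to 1
  Position 11 ('a'): new char, reset run to 1
  Position 12 ('b'): new char, reset run to 1
Longest run: 'b' with length 2

2


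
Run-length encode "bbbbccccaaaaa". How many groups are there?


Input: bbbbccccaaaaa
Scanning for consecutive runs:
  Group 1: 'b' x 4 (positions 0-3)
  Group 2: 'c' x 4 (positions 4-7)
  Group 3: 'a' x 5 (positions 8-12)
Total groups: 3

3


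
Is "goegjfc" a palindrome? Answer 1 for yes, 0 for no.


Input: goegjfc
Reversed: cfjgeog
  Compare pos 0 ('g') with pos 6 ('c'): MISMATCH
  Compare pos 1 ('o') with pos 5 ('f'): MISMATCH
  Compare pos 2 ('e') with pos 4 ('j'): MISMATCH
Result: not a palindrome

0


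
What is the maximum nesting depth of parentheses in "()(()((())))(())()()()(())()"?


Input: "()(()((())))(())()()()(())()"
Tracking depth:
  Position 0 '(': depth becomes 1
  Position 1 ')': depth becomes 0
  Position 2 '(': depth becomes 1
  Position 3 '(': depth becomes 2
  Position 4 ')': depth becomes 1
  Position 5 '(': depth becomes 2
  Position 6 '(': depth becomes 3
  Position 7 '(': depth becomes 4
  Position 8 ')': depth becomes 3
  Position 9 ')': depth becomes 2
  Position 10 ')': depth becomes 1
  Position 11 ')': depth becomes 0
  Position 12 '(': depth becomes 1
  Position 13 '(': depth becomes 2
  Position 14 ')': depth becomes 1
  Position 15 ')': depth becomes 0
  Position 16 '(': depth becomes 1
  Position 17 ')': depth becomes 0
  Position 18 '(': depth becomes 1
  Position 19 ')': depth becomes 0
  Position 20 '(': depth becomes 1
  Position 21 ')': depth becomes 0
  Position 22 '(': depth becomes 1
  Position 23 '(': depth becomes 2
  Position 24 ')': depth becomes 1
  Position 25 ')': depth becomes 0
  Position 26 '(': depth becomes 1
  Position 27 ')': depth becomes 0
Maximum depth reached: 4

4


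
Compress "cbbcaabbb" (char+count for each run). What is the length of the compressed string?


Input: cbbcaabbb
Runs:
  'c' x 1 => "c1"
  'b' x 2 => "b2"
  'c' x 1 => "c1"
  'a' x 2 => "a2"
  'b' x 3 => "b3"
Compressed: "c1b2c1a2b3"
Compressed length: 10

10


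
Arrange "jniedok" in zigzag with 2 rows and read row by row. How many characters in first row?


Zigzag "jniedok" into 2 rows:
Placing characters:
  'j' => row 0
  'n' => row 1
  'i' => row 0
  'e' => row 1
  'd' => row 0
  'o' => row 1
  'k' => row 0
Rows:
  Row 0: "jidk"
  Row 1: "neo"
First row length: 4

4


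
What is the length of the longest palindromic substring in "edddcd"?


Input: "edddcd"
Checking substrings for palindromes:
  [1:4] "ddd" (len 3) => palindrome
  [3:6] "dcd" (len 3) => palindrome
  [1:3] "dd" (len 2) => palindrome
  [2:4] "dd" (len 2) => palindrome
Longest palindromic substring: "ddd" with length 3

3


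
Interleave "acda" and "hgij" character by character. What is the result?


Interleaving "acda" and "hgij":
  Position 0: 'a' from first, 'h' from second => "ah"
  Position 1: 'c' from first, 'g' from second => "cg"
  Position 2: 'd' from first, 'i' from second => "di"
  Position 3: 'a' from first, 'j' from second => "aj"
Result: ahcgdiaj

ahcgdiaj


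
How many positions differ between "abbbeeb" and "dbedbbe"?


Comparing "abbbeeb" and "dbedbbe" position by position:
  Position 0: 'a' vs 'd' => DIFFER
  Position 1: 'b' vs 'b' => same
  Position 2: 'b' vs 'e' => DIFFER
  Position 3: 'b' vs 'd' => DIFFER
  Position 4: 'e' vs 'b' => DIFFER
  Position 5: 'e' vs 'b' => DIFFER
  Position 6: 'b' vs 'e' => DIFFER
Positions that differ: 6

6


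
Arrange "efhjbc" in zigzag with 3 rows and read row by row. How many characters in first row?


Zigzag "efhjbc" into 3 rows:
Placing characters:
  'e' => row 0
  'f' => row 1
  'h' => row 2
  'j' => row 1
  'b' => row 0
  'c' => row 1
Rows:
  Row 0: "eb"
  Row 1: "fjc"
  Row 2: "h"
First row length: 2

2


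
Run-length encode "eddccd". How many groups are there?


Input: eddccd
Scanning for consecutive runs:
  Group 1: 'e' x 1 (positions 0-0)
  Group 2: 'd' x 2 (positions 1-2)
  Group 3: 'c' x 2 (positions 3-4)
  Group 4: 'd' x 1 (positions 5-5)
Total groups: 4

4


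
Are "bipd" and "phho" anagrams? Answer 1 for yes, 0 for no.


Strings: "bipd", "phho"
Sorted first:  bdip
Sorted second: hhop
Differ at position 0: 'b' vs 'h' => not anagrams

0


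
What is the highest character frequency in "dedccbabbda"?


Input: dedccbabbda
Character counts:
  'a': 2
  'b': 3
  'c': 2
  'd': 3
  'e': 1
Maximum frequency: 3

3


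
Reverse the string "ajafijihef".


Input: ajafijihef
Reading characters right to left:
  Position 9: 'f'
  Position 8: 'e'
  Position 7: 'h'
  Position 6: 'i'
  Position 5: 'j'
  Position 4: 'i'
  Position 3: 'f'
  Position 2: 'a'
  Position 1: 'j'
  Position 0: 'a'
Reversed: fehijifaja

fehijifaja


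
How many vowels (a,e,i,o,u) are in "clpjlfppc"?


Input: clpjlfppc
Checking each character:
  'c' at position 0: consonant
  'l' at position 1: consonant
  'p' at position 2: consonant
  'j' at position 3: consonant
  'l' at position 4: consonant
  'f' at position 5: consonant
  'p' at position 6: consonant
  'p' at position 7: consonant
  'c' at position 8: consonant
Total vowels: 0

0


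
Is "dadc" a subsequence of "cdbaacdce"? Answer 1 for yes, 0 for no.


Check if "dadc" is a subsequence of "cdbaacdce"
Greedy scan:
  Position 0 ('c'): no match needed
  Position 1 ('d'): matches sub[0] = 'd'
  Position 2 ('b'): no match needed
  Position 3 ('a'): matches sub[1] = 'a'
  Position 4 ('a'): no match needed
  Position 5 ('c'): no match needed
  Position 6 ('d'): matches sub[2] = 'd'
  Position 7 ('c'): matches sub[3] = 'c'
  Position 8 ('e'): no match needed
All 4 characters matched => is a subsequence

1


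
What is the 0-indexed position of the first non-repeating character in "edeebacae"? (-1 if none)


Input: edeebacae
Character frequencies:
  'a': 2
  'b': 1
  'c': 1
  'd': 1
  'e': 4
Scanning left to right for freq == 1:
  Position 0 ('e'): freq=4, skip
  Position 1 ('d'): unique! => answer = 1

1


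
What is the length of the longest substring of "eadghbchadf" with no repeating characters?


Input: "eadghbchadf"
Sliding window (track last position of each char):
  Position 0 ('e'): window [0,0] length 1 -- new best
  Position 1 ('a'): window [0,1] length 2 -- new best
  Position 2 ('d'): window [0,2] length 3 -- new best
  Position 3 ('g'): window [0,3] length 4 -- new best
  Position 4 ('h'): window [0,4] length 5 -- new best
  Position 5 ('b'): window [0,5] length 6 -- new best
  Position 6 ('c'): window [0,6] length 7 -- new best
  Position 7 ('h'): repeat (last at 4), move window start to 5
  Position 7 ('h'): window [5,7] length 3
  Position 8 ('a'): window [5,8] length 4
  Position 9 ('d'): window [5,9] length 5
  Position 10 ('f'): window [5,10] length 6
Longest substring with no repeats: "eadghbc" with length 7

7


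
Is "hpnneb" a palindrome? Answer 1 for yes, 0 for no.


Input: hpnneb
Reversed: bennph
  Compare pos 0 ('h') with pos 5 ('b'): MISMATCH
  Compare pos 1 ('p') with pos 4 ('e'): MISMATCH
  Compare pos 2 ('n') with pos 3 ('n'): match
Result: not a palindrome

0


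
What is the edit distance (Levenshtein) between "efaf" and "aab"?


Computing edit distance: "efaf" -> "aab"
DP table:
           a    a    b
      0    1    2    3
  e   1    1    2    3
  f   2    2    2    3
  a   3    2    2    3
  f   4    3    3    3
Edit distance = dp[4][3] = 3

3


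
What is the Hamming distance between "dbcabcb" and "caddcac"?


Comparing "dbcabcb" and "caddcac" position by position:
  Position 0: 'd' vs 'c' => differ
  Position 1: 'b' vs 'a' => differ
  Position 2: 'c' vs 'd' => differ
  Position 3: 'a' vs 'd' => differ
  Position 4: 'b' vs 'c' => differ
  Position 5: 'c' vs 'a' => differ
  Position 6: 'b' vs 'c' => differ
Total differences (Hamming distance): 7

7


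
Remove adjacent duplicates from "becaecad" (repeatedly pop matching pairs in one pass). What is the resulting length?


Input: becaecad
Stack-based adjacent duplicate removal:
  Read 'b': push. Stack: b
  Read 'e': push. Stack: be
  Read 'c': push. Stack: bec
  Read 'a': push. Stack: beca
  Read 'e': push. Stack: becae
  Read 'c': push. Stack: becaec
  Read 'a': push. Stack: becaeca
  Read 'd': push. Stack: becaecad
Final stack: "becaecad" (length 8)

8


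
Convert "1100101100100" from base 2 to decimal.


Input: "1100101100100" in base 2
Positional expansion:
  Digit '1' (value 1) x 2^12 = 4096
  Digit '1' (value 1) x 2^11 = 2048
  Digit '0' (value 0) x 2^10 = 0
  Digit '0' (value 0) x 2^9 = 0
  Digit '1' (value 1) x 2^8 = 256
  Digit '0' (value 0) x 2^7 = 0
  Digit '1' (value 1) x 2^6 = 64
  Digit '1' (value 1) x 2^5 = 32
  Digit '0' (value 0) x 2^4 = 0
  Digit '0' (value 0) x 2^3 = 0
  Digit '1' (value 1) x 2^2 = 4
  Digit '0' (value 0) x 2^1 = 0
  Digit '0' (value 0) x 2^0 = 0
Sum = 6500

6500


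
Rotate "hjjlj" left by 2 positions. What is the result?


Input: "hjjlj", rotate left by 2
First 2 characters: "hj"
Remaining characters: "jlj"
Concatenate remaining + first: "jlj" + "hj" = "jljhj"

jljhj


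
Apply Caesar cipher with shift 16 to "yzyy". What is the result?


Caesar cipher: shift "yzyy" by 16
  'y' (pos 24) + 16 = pos 14 = 'o'
  'z' (pos 25) + 16 = pos 15 = 'p'
  'y' (pos 24) + 16 = pos 14 = 'o'
  'y' (pos 24) + 16 = pos 14 = 'o'
Result: opoo

opoo


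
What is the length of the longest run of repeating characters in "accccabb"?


Input: "accccabb"
Scanning for longest run:
  Position 1 ('c'): new char, reset run to 1
  Position 2 ('c'): continues run of 'c', length=2
  Position 3 ('c'): continues run of 'c', length=3
  Position 4 ('c'): continues run of 'c', length=4
  Position 5 ('a'): new char, reset run to 1
  Position 6 ('b'): new char, reset run to 1
  Position 7 ('b'): continues run of 'b', length=2
Longest run: 'c' with length 4

4


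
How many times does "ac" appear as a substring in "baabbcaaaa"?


Searching for "ac" in "baabbcaaaa"
Scanning each position:
  Position 0: "ba" => no
  Position 1: "aa" => no
  Position 2: "ab" => no
  Position 3: "bb" => no
  Position 4: "bc" => no
  Position 5: "ca" => no
  Position 6: "aa" => no
  Position 7: "aa" => no
  Position 8: "aa" => no
Total occurrences: 0

0


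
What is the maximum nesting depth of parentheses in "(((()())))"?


Input: "(((()())))"
Tracking depth:
  Position 0 '(': depth becomes 1
  Position 1 '(': depth becomes 2
  Position 2 '(': depth becomes 3
  Position 3 '(': depth becomes 4
  Position 4 ')': depth becomes 3
  Position 5 '(': depth becomes 4
  Position 6 ')': depth becomes 3
  Position 7 ')': depth becomes 2
  Position 8 ')': depth becomes 1
  Position 9 ')': depth becomes 0
Maximum depth reached: 4

4


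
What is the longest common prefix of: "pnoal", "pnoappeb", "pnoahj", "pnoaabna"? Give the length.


Words: pnoal, pnoappeb, pnoahj, pnoaabna
  Position 0: all 'p' => match
  Position 1: all 'n' => match
  Position 2: all 'o' => match
  Position 3: all 'a' => match
  Position 4: ('l', 'p', 'h', 'a') => mismatch, stop
LCP = "pnoa" (length 4)

4


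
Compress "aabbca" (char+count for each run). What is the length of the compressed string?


Input: aabbca
Runs:
  'a' x 2 => "a2"
  'b' x 2 => "b2"
  'c' x 1 => "c1"
  'a' x 1 => "a1"
Compressed: "a2b2c1a1"
Compressed length: 8

8


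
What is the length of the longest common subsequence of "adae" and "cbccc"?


LCS of "adae" and "cbccc"
DP table:
           c    b    c    c    c
      0    0    0    0    0    0
  a   0    0    0    0    0    0
  d   0    0    0    0    0    0
  a   0    0    0    0    0    0
  e   0    0    0    0    0    0
LCS length = dp[4][5] = 0

0


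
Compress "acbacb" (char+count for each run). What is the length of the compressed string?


Input: acbacb
Runs:
  'a' x 1 => "a1"
  'c' x 1 => "c1"
  'b' x 1 => "b1"
  'a' x 1 => "a1"
  'c' x 1 => "c1"
  'b' x 1 => "b1"
Compressed: "a1c1b1a1c1b1"
Compressed length: 12

12


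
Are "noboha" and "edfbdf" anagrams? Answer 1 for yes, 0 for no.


Strings: "noboha", "edfbdf"
Sorted first:  abhnoo
Sorted second: bddeff
Differ at position 0: 'a' vs 'b' => not anagrams

0


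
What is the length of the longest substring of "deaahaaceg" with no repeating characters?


Input: "deaahaaceg"
Sliding window (track last position of each char):
  Position 0 ('d'): window [0,0] length 1 -- new best
  Position 1 ('e'): window [0,1] length 2 -- new best
  Position 2 ('a'): window [0,2] length 3 -- new best
  Position 3 ('a'): repeat (last at 2), move window start to 3
  Position 3 ('a'): window [3,3] length 1
  Position 4 ('h'): window [3,4] length 2
  Position 5 ('a'): repeat (last at 3), move window start to 4
  Position 5 ('a'): window [4,5] length 2
  Position 6 ('a'): repeat (last at 5), move window start to 6
  Position 6 ('a'): window [6,6] length 1
  Position 7 ('c'): window [6,7] length 2
  Position 8 ('e'): window [6,8] length 3
  Position 9 ('g'): window [6,9] length 4 -- new best
Longest substring with no repeats: "aceg" with length 4

4


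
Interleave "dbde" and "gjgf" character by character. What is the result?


Interleaving "dbde" and "gjgf":
  Position 0: 'd' from first, 'g' from second => "dg"
  Position 1: 'b' from first, 'j' from second => "bj"
  Position 2: 'd' from first, 'g' from second => "dg"
  Position 3: 'e' from first, 'f' from second => "ef"
Result: dgbjdgef

dgbjdgef


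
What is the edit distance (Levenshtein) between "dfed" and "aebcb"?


Computing edit distance: "dfed" -> "aebcb"
DP table:
           a    e    b    c    b
      0    1    2    3    4    5
  d   1    1    2    3    4    5
  f   2    2    2    3    4    5
  e   3    3    2    3    4    5
  d   4    4    3    3    4    5
Edit distance = dp[4][5] = 5

5


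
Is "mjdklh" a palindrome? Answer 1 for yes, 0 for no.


Input: mjdklh
Reversed: hlkdjm
  Compare pos 0 ('m') with pos 5 ('h'): MISMATCH
  Compare pos 1 ('j') with pos 4 ('l'): MISMATCH
  Compare pos 2 ('d') with pos 3 ('k'): MISMATCH
Result: not a palindrome

0


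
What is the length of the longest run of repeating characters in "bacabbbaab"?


Input: "bacabbbaab"
Scanning for longest run:
  Position 1 ('a'): new char, reset run to 1
  Position 2 ('c'): new char, reset run to 1
  Position 3 ('a'): new char, reset run to 1
  Position 4 ('b'): new char, reset run to 1
  Position 5 ('b'): continues run of 'b', length=2
  Position 6 ('b'): continues run of 'b', length=3
  Position 7 ('a'): new char, reset run to 1
  Position 8 ('a'): continues run of 'a', length=2
  Position 9 ('b'): new char, reset run to 1
Longest run: 'b' with length 3

3


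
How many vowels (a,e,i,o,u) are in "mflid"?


Input: mflid
Checking each character:
  'm' at position 0: consonant
  'f' at position 1: consonant
  'l' at position 2: consonant
  'i' at position 3: vowel (running total: 1)
  'd' at position 4: consonant
Total vowels: 1

1


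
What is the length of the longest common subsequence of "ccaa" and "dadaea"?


LCS of "ccaa" and "dadaea"
DP table:
           d    a    d    a    e    a
      0    0    0    0    0    0    0
  c   0    0    0    0    0    0    0
  c   0    0    0    0    0    0    0
  a   0    0    1    1    1    1    1
  a   0    0    1    1    2    2    2
LCS length = dp[4][6] = 2

2


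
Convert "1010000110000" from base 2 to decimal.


Input: "1010000110000" in base 2
Positional expansion:
  Digit '1' (value 1) x 2^12 = 4096
  Digit '0' (value 0) x 2^11 = 0
  Digit '1' (value 1) x 2^10 = 1024
  Digit '0' (value 0) x 2^9 = 0
  Digit '0' (value 0) x 2^8 = 0
  Digit '0' (value 0) x 2^7 = 0
  Digit '0' (value 0) x 2^6 = 0
  Digit '1' (value 1) x 2^5 = 32
  Digit '1' (value 1) x 2^4 = 16
  Digit '0' (value 0) x 2^3 = 0
  Digit '0' (value 0) x 2^2 = 0
  Digit '0' (value 0) x 2^1 = 0
  Digit '0' (value 0) x 2^0 = 0
Sum = 5168

5168


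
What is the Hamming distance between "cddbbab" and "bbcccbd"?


Comparing "cddbbab" and "bbcccbd" position by position:
  Position 0: 'c' vs 'b' => differ
  Position 1: 'd' vs 'b' => differ
  Position 2: 'd' vs 'c' => differ
  Position 3: 'b' vs 'c' => differ
  Position 4: 'b' vs 'c' => differ
  Position 5: 'a' vs 'b' => differ
  Position 6: 'b' vs 'd' => differ
Total differences (Hamming distance): 7

7


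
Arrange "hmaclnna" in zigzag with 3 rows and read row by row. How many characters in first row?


Zigzag "hmaclnna" into 3 rows:
Placing characters:
  'h' => row 0
  'm' => row 1
  'a' => row 2
  'c' => row 1
  'l' => row 0
  'n' => row 1
  'n' => row 2
  'a' => row 1
Rows:
  Row 0: "hl"
  Row 1: "mcna"
  Row 2: "an"
First row length: 2

2


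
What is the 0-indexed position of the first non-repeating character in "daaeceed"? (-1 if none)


Input: daaeceed
Character frequencies:
  'a': 2
  'c': 1
  'd': 2
  'e': 3
Scanning left to right for freq == 1:
  Position 0 ('d'): freq=2, skip
  Position 1 ('a'): freq=2, skip
  Position 2 ('a'): freq=2, skip
  Position 3 ('e'): freq=3, skip
  Position 4 ('c'): unique! => answer = 4

4


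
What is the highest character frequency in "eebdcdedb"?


Input: eebdcdedb
Character counts:
  'b': 2
  'c': 1
  'd': 3
  'e': 3
Maximum frequency: 3

3


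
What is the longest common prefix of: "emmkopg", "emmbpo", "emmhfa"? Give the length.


Words: emmkopg, emmbpo, emmhfa
  Position 0: all 'e' => match
  Position 1: all 'm' => match
  Position 2: all 'm' => match
  Position 3: ('k', 'b', 'h') => mismatch, stop
LCP = "emm" (length 3)

3


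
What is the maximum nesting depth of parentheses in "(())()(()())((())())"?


Input: "(())()(()())((())())"
Tracking depth:
  Position 0 '(': depth becomes 1
  Position 1 '(': depth becomes 2
  Position 2 ')': depth becomes 1
  Position 3 ')': depth becomes 0
  Position 4 '(': depth becomes 1
  Position 5 ')': depth becomes 0
  Position 6 '(': depth becomes 1
  Position 7 '(': depth becomes 2
  Position 8 ')': depth becomes 1
  Position 9 '(': depth becomes 2
  Position 10 ')': depth becomes 1
  Position 11 ')': depth becomes 0
  Position 12 '(': depth becomes 1
  Position 13 '(': depth becomes 2
  Position 14 '(': depth becomes 3
  Position 15 ')': depth becomes 2
  Position 16 ')': depth becomes 1
  Position 17 '(': depth becomes 2
  Position 18 ')': depth becomes 1
  Position 19 ')': depth becomes 0
Maximum depth reached: 3

3


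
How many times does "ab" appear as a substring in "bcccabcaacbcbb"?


Searching for "ab" in "bcccabcaacbcbb"
Scanning each position:
  Position 0: "bc" => no
  Position 1: "cc" => no
  Position 2: "cc" => no
  Position 3: "ca" => no
  Position 4: "ab" => MATCH
  Position 5: "bc" => no
  Position 6: "ca" => no
  Position 7: "aa" => no
  Position 8: "ac" => no
  Position 9: "cb" => no
  Position 10: "bc" => no
  Position 11: "cb" => no
  Position 12: "bb" => no
Total occurrences: 1

1


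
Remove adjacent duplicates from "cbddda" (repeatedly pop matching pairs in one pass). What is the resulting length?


Input: cbddda
Stack-based adjacent duplicate removal:
  Read 'c': push. Stack: c
  Read 'b': push. Stack: cb
  Read 'd': push. Stack: cbd
  Read 'd': matches stack top 'd' => pop. Stack: cb
  Read 'd': push. Stack: cbd
  Read 'a': push. Stack: cbda
Final stack: "cbda" (length 4)

4


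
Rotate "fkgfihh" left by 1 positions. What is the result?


Input: "fkgfihh", rotate left by 1
First 1 characters: "f"
Remaining characters: "kgfihh"
Concatenate remaining + first: "kgfihh" + "f" = "kgfihhf"

kgfihhf


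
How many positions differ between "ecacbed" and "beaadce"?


Comparing "ecacbed" and "beaadce" position by position:
  Position 0: 'e' vs 'b' => DIFFER
  Position 1: 'c' vs 'e' => DIFFER
  Position 2: 'a' vs 'a' => same
  Position 3: 'c' vs 'a' => DIFFER
  Position 4: 'b' vs 'd' => DIFFER
  Position 5: 'e' vs 'c' => DIFFER
  Position 6: 'd' vs 'e' => DIFFER
Positions that differ: 6

6


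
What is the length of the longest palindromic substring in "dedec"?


Input: "dedec"
Checking substrings for palindromes:
  [0:3] "ded" (len 3) => palindrome
  [1:4] "ede" (len 3) => palindrome
Longest palindromic substring: "ded" with length 3

3


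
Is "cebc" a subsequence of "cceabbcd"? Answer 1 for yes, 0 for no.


Check if "cebc" is a subsequence of "cceabbcd"
Greedy scan:
  Position 0 ('c'): matches sub[0] = 'c'
  Position 1 ('c'): no match needed
  Position 2 ('e'): matches sub[1] = 'e'
  Position 3 ('a'): no match needed
  Position 4 ('b'): matches sub[2] = 'b'
  Position 5 ('b'): no match needed
  Position 6 ('c'): matches sub[3] = 'c'
  Position 7 ('d'): no match needed
All 4 characters matched => is a subsequence

1


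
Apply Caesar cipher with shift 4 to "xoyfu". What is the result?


Caesar cipher: shift "xoyfu" by 4
  'x' (pos 23) + 4 = pos 1 = 'b'
  'o' (pos 14) + 4 = pos 18 = 's'
  'y' (pos 24) + 4 = pos 2 = 'c'
  'f' (pos 5) + 4 = pos 9 = 'j'
  'u' (pos 20) + 4 = pos 24 = 'y'
Result: bscjy

bscjy


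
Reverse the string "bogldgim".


Input: bogldgim
Reading characters right to left:
  Position 7: 'm'
  Position 6: 'i'
  Position 5: 'g'
  Position 4: 'd'
  Position 3: 'l'
  Position 2: 'g'
  Position 1: 'o'
  Position 0: 'b'
Reversed: migdlgob

migdlgob


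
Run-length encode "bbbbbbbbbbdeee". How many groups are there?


Input: bbbbbbbbbbdeee
Scanning for consecutive runs:
  Group 1: 'b' x 10 (positions 0-9)
  Group 2: 'd' x 1 (positions 10-10)
  Group 3: 'e' x 3 (positions 11-13)
Total groups: 3

3


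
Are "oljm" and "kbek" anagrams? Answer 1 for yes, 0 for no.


Strings: "oljm", "kbek"
Sorted first:  jlmo
Sorted second: bekk
Differ at position 0: 'j' vs 'b' => not anagrams

0


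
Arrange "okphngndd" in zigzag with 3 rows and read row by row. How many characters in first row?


Zigzag "okphngndd" into 3 rows:
Placing characters:
  'o' => row 0
  'k' => row 1
  'p' => row 2
  'h' => row 1
  'n' => row 0
  'g' => row 1
  'n' => row 2
  'd' => row 1
  'd' => row 0
Rows:
  Row 0: "ond"
  Row 1: "khgd"
  Row 2: "pn"
First row length: 3

3


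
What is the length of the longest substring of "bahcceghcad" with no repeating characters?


Input: "bahcceghcad"
Sliding window (track last position of each char):
  Position 0 ('b'): window [0,0] length 1 -- new best
  Position 1 ('a'): window [0,1] length 2 -- new best
  Position 2 ('h'): window [0,2] length 3 -- new best
  Position 3 ('c'): window [0,3] length 4 -- new best
  Position 4 ('c'): repeat (last at 3), move window start to 4
  Position 4 ('c'): window [4,4] length 1
  Position 5 ('e'): window [4,5] length 2
  Position 6 ('g'): window [4,6] length 3
  Position 7 ('h'): window [4,7] length 4
  Position 8 ('c'): repeat (last at 4), move window start to 5
  Position 8 ('c'): window [5,8] length 4
  Position 9 ('a'): window [5,9] length 5 -- new best
  Position 10 ('d'): window [5,10] length 6 -- new best
Longest substring with no repeats: "eghcad" with length 6

6


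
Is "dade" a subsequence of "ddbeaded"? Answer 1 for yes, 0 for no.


Check if "dade" is a subsequence of "ddbeaded"
Greedy scan:
  Position 0 ('d'): matches sub[0] = 'd'
  Position 1 ('d'): no match needed
  Position 2 ('b'): no match needed
  Position 3 ('e'): no match needed
  Position 4 ('a'): matches sub[1] = 'a'
  Position 5 ('d'): matches sub[2] = 'd'
  Position 6 ('e'): matches sub[3] = 'e'
  Position 7 ('d'): no match needed
All 4 characters matched => is a subsequence

1


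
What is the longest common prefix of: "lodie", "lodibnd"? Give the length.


Words: lodie, lodibnd
  Position 0: all 'l' => match
  Position 1: all 'o' => match
  Position 2: all 'd' => match
  Position 3: all 'i' => match
  Position 4: ('e', 'b') => mismatch, stop
LCP = "lodi" (length 4)

4


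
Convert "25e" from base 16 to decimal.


Input: "25e" in base 16
Positional expansion:
  Digit '2' (value 2) x 16^2 = 512
  Digit '5' (value 5) x 16^1 = 80
  Digit 'e' (value 14) x 16^0 = 14
Sum = 606

606


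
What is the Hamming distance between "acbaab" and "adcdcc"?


Comparing "acbaab" and "adcdcc" position by position:
  Position 0: 'a' vs 'a' => same
  Position 1: 'c' vs 'd' => differ
  Position 2: 'b' vs 'c' => differ
  Position 3: 'a' vs 'd' => differ
  Position 4: 'a' vs 'c' => differ
  Position 5: 'b' vs 'c' => differ
Total differences (Hamming distance): 5

5


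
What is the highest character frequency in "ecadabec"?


Input: ecadabec
Character counts:
  'a': 2
  'b': 1
  'c': 2
  'd': 1
  'e': 2
Maximum frequency: 2

2


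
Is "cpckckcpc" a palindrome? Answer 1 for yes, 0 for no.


Input: cpckckcpc
Reversed: cpckckcpc
  Compare pos 0 ('c') with pos 8 ('c'): match
  Compare pos 1 ('p') with pos 7 ('p'): match
  Compare pos 2 ('c') with pos 6 ('c'): match
  Compare pos 3 ('k') with pos 5 ('k'): match
Result: palindrome

1


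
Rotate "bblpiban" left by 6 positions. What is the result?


Input: "bblpiban", rotate left by 6
First 6 characters: "bblpib"
Remaining characters: "an"
Concatenate remaining + first: "an" + "bblpib" = "anbblpib"

anbblpib


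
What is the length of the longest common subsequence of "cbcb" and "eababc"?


LCS of "cbcb" and "eababc"
DP table:
           e    a    b    a    b    c
      0    0    0    0    0    0    0
  c   0    0    0    0    0    0    1
  b   0    0    0    1    1    1    1
  c   0    0    0    1    1    1    2
  b   0    0    0    1    1    2    2
LCS length = dp[4][6] = 2

2


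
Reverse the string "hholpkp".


Input: hholpkp
Reading characters right to left:
  Position 6: 'p'
  Position 5: 'k'
  Position 4: 'p'
  Position 3: 'l'
  Position 2: 'o'
  Position 1: 'h'
  Position 0: 'h'
Reversed: pkplohh

pkplohh


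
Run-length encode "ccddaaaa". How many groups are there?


Input: ccddaaaa
Scanning for consecutive runs:
  Group 1: 'c' x 2 (positions 0-1)
  Group 2: 'd' x 2 (positions 2-3)
  Group 3: 'a' x 4 (positions 4-7)
Total groups: 3

3


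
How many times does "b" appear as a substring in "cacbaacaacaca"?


Searching for "b" in "cacbaacaacaca"
Scanning each position:
  Position 0: "c" => no
  Position 1: "a" => no
  Position 2: "c" => no
  Position 3: "b" => MATCH
  Position 4: "a" => no
  Position 5: "a" => no
  Position 6: "c" => no
  Position 7: "a" => no
  Position 8: "a" => no
  Position 9: "c" => no
  Position 10: "a" => no
  Position 11: "c" => no
  Position 12: "a" => no
Total occurrences: 1

1


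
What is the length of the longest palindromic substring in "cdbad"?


Input: "cdbad"
Checking substrings for palindromes:
  No multi-char palindromic substrings found
Longest palindromic substring: "c" with length 1

1


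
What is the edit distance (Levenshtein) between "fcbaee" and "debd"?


Computing edit distance: "fcbaee" -> "debd"
DP table:
           d    e    b    d
      0    1    2    3    4
  f   1    1    2    3    4
  c   2    2    2    3    4
  b   3    3    3    2    3
  a   4    4    4    3    3
  e   5    5    4    4    4
  e   6    6    5    5    5
Edit distance = dp[6][4] = 5

5


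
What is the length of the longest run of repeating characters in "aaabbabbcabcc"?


Input: "aaabbabbcabcc"
Scanning for longest run:
  Position 1 ('a'): continues run of 'a', length=2
  Position 2 ('a'): continues run of 'a', length=3
  Position 3 ('b'): new char, reset run to 1
  Position 4 ('b'): continues run of 'b', length=2
  Position 5 ('a'): new char, reset run to 1
  Position 6 ('b'): new char, reset run to 1
  Position 7 ('b'): continues run of 'b', length=2
  Position 8 ('c'): new char, reset run to 1
  Position 9 ('a'): new char, reset run to 1
  Position 10 ('b'): new char, reset run to 1
  Position 11 ('c'): new char, reset run to 1
  Position 12 ('c'): continues run of 'c', length=2
Longest run: 'a' with length 3

3


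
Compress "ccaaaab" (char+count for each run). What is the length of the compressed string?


Input: ccaaaab
Runs:
  'c' x 2 => "c2"
  'a' x 4 => "a4"
  'b' x 1 => "b1"
Compressed: "c2a4b1"
Compressed length: 6

6


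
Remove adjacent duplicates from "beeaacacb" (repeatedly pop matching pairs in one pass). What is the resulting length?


Input: beeaacacb
Stack-based adjacent duplicate removal:
  Read 'b': push. Stack: b
  Read 'e': push. Stack: be
  Read 'e': matches stack top 'e' => pop. Stack: b
  Read 'a': push. Stack: ba
  Read 'a': matches stack top 'a' => pop. Stack: b
  Read 'c': push. Stack: bc
  Read 'a': push. Stack: bca
  Read 'c': push. Stack: bcac
  Read 'b': push. Stack: bcacb
Final stack: "bcacb" (length 5)

5


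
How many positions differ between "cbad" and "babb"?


Comparing "cbad" and "babb" position by position:
  Position 0: 'c' vs 'b' => DIFFER
  Position 1: 'b' vs 'a' => DIFFER
  Position 2: 'a' vs 'b' => DIFFER
  Position 3: 'd' vs 'b' => DIFFER
Positions that differ: 4

4


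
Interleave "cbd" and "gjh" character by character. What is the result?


Interleaving "cbd" and "gjh":
  Position 0: 'c' from first, 'g' from second => "cg"
  Position 1: 'b' from first, 'j' from second => "bj"
  Position 2: 'd' from first, 'h' from second => "dh"
Result: cgbjdh

cgbjdh


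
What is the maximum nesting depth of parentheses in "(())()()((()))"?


Input: "(())()()((()))"
Tracking depth:
  Position 0 '(': depth becomes 1
  Position 1 '(': depth becomes 2
  Position 2 ')': depth becomes 1
  Position 3 ')': depth becomes 0
  Position 4 '(': depth becomes 1
  Position 5 ')': depth becomes 0
  Position 6 '(': depth becomes 1
  Position 7 ')': depth becomes 0
  Position 8 '(': depth becomes 1
  Position 9 '(': depth becomes 2
  Position 10 '(': depth becomes 3
  Position 11 ')': depth becomes 2
  Position 12 ')': depth becomes 1
  Position 13 ')': depth becomes 0
Maximum depth reached: 3

3


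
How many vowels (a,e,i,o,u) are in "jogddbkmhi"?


Input: jogddbkmhi
Checking each character:
  'j' at position 0: consonant
  'o' at position 1: vowel (running total: 1)
  'g' at position 2: consonant
  'd' at position 3: consonant
  'd' at position 4: consonant
  'b' at position 5: consonant
  'k' at position 6: consonant
  'm' at position 7: consonant
  'h' at position 8: consonant
  'i' at position 9: vowel (running total: 2)
Total vowels: 2

2


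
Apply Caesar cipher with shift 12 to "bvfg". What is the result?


Caesar cipher: shift "bvfg" by 12
  'b' (pos 1) + 12 = pos 13 = 'n'
  'v' (pos 21) + 12 = pos 7 = 'h'
  'f' (pos 5) + 12 = pos 17 = 'r'
  'g' (pos 6) + 12 = pos 18 = 's'
Result: nhrs

nhrs


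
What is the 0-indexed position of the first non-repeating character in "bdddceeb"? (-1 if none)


Input: bdddceeb
Character frequencies:
  'b': 2
  'c': 1
  'd': 3
  'e': 2
Scanning left to right for freq == 1:
  Position 0 ('b'): freq=2, skip
  Position 1 ('d'): freq=3, skip
  Position 2 ('d'): freq=3, skip
  Position 3 ('d'): freq=3, skip
  Position 4 ('c'): unique! => answer = 4

4


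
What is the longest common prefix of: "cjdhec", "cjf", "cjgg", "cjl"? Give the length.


Words: cjdhec, cjf, cjgg, cjl
  Position 0: all 'c' => match
  Position 1: all 'j' => match
  Position 2: ('d', 'f', 'g', 'l') => mismatch, stop
LCP = "cj" (length 2)

2


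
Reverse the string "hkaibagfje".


Input: hkaibagfje
Reading characters right to left:
  Position 9: 'e'
  Position 8: 'j'
  Position 7: 'f'
  Position 6: 'g'
  Position 5: 'a'
  Position 4: 'b'
  Position 3: 'i'
  Position 2: 'a'
  Position 1: 'k'
  Position 0: 'h'
Reversed: ejfgabiakh

ejfgabiakh


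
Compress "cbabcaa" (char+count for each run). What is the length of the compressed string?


Input: cbabcaa
Runs:
  'c' x 1 => "c1"
  'b' x 1 => "b1"
  'a' x 1 => "a1"
  'b' x 1 => "b1"
  'c' x 1 => "c1"
  'a' x 2 => "a2"
Compressed: "c1b1a1b1c1a2"
Compressed length: 12

12


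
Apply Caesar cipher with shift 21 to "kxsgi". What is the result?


Caesar cipher: shift "kxsgi" by 21
  'k' (pos 10) + 21 = pos 5 = 'f'
  'x' (pos 23) + 21 = pos 18 = 's'
  's' (pos 18) + 21 = pos 13 = 'n'
  'g' (pos 6) + 21 = pos 1 = 'b'
  'i' (pos 8) + 21 = pos 3 = 'd'
Result: fsnbd

fsnbd


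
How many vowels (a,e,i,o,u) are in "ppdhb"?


Input: ppdhb
Checking each character:
  'p' at position 0: consonant
  'p' at position 1: consonant
  'd' at position 2: consonant
  'h' at position 3: consonant
  'b' at position 4: consonant
Total vowels: 0

0


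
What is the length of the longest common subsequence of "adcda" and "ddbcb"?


LCS of "adcda" and "ddbcb"
DP table:
           d    d    b    c    b
      0    0    0    0    0    0
  a   0    0    0    0    0    0
  d   0    1    1    1    1    1
  c   0    1    1    1    2    2
  d   0    1    2    2    2    2
  a   0    1    2    2    2    2
LCS length = dp[5][5] = 2

2


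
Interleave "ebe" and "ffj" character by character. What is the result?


Interleaving "ebe" and "ffj":
  Position 0: 'e' from first, 'f' from second => "ef"
  Position 1: 'b' from first, 'f' from second => "bf"
  Position 2: 'e' from first, 'j' from second => "ej"
Result: efbfej

efbfej


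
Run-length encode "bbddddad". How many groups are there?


Input: bbddddad
Scanning for consecutive runs:
  Group 1: 'b' x 2 (positions 0-1)
  Group 2: 'd' x 4 (positions 2-5)
  Group 3: 'a' x 1 (positions 6-6)
  Group 4: 'd' x 1 (positions 7-7)
Total groups: 4

4


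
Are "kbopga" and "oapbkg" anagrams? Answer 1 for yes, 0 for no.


Strings: "kbopga", "oapbkg"
Sorted first:  abgkop
Sorted second: abgkop
Sorted forms match => anagrams

1


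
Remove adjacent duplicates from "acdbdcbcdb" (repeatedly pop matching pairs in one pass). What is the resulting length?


Input: acdbdcbcdb
Stack-based adjacent duplicate removal:
  Read 'a': push. Stack: a
  Read 'c': push. Stack: ac
  Read 'd': push. Stack: acd
  Read 'b': push. Stack: acdb
  Read 'd': push. Stack: acdbd
  Read 'c': push. Stack: acdbdc
  Read 'b': push. Stack: acdbdcb
  Read 'c': push. Stack: acdbdcbc
  Read 'd': push. Stack: acdbdcbcd
  Read 'b': push. Stack: acdbdcbcdb
Final stack: "acdbdcbcdb" (length 10)

10


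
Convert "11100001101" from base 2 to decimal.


Input: "11100001101" in base 2
Positional expansion:
  Digit '1' (value 1) x 2^10 = 1024
  Digit '1' (value 1) x 2^9 = 512
  Digit '1' (value 1) x 2^8 = 256
  Digit '0' (value 0) x 2^7 = 0
  Digit '0' (value 0) x 2^6 = 0
  Digit '0' (value 0) x 2^5 = 0
  Digit '0' (value 0) x 2^4 = 0
  Digit '1' (value 1) x 2^3 = 8
  Digit '1' (value 1) x 2^2 = 4
  Digit '0' (value 0) x 2^1 = 0
  Digit '1' (value 1) x 2^0 = 1
Sum = 1805

1805


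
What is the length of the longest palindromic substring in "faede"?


Input: "faede"
Checking substrings for palindromes:
  [2:5] "ede" (len 3) => palindrome
Longest palindromic substring: "ede" with length 3

3


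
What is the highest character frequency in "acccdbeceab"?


Input: acccdbeceab
Character counts:
  'a': 2
  'b': 2
  'c': 4
  'd': 1
  'e': 2
Maximum frequency: 4

4


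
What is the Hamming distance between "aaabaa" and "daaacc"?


Comparing "aaabaa" and "daaacc" position by position:
  Position 0: 'a' vs 'd' => differ
  Position 1: 'a' vs 'a' => same
  Position 2: 'a' vs 'a' => same
  Position 3: 'b' vs 'a' => differ
  Position 4: 'a' vs 'c' => differ
  Position 5: 'a' vs 'c' => differ
Total differences (Hamming distance): 4

4


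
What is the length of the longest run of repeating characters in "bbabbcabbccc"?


Input: "bbabbcabbccc"
Scanning for longest run:
  Position 1 ('b'): continues run of 'b', length=2
  Position 2 ('a'): new char, reset run to 1
  Position 3 ('b'): new char, reset run to 1
  Position 4 ('b'): continues run of 'b', length=2
  Position 5 ('c'): new char, reset run to 1
  Position 6 ('a'): new char, reset run to 1
  Position 7 ('b'): new char, reset run to 1
  Position 8 ('b'): continues run of 'b', length=2
  Position 9 ('c'): new char, reset run to 1
  Position 10 ('c'): continues run of 'c', length=2
  Position 11 ('c'): continues run of 'c', length=3
Longest run: 'c' with length 3

3


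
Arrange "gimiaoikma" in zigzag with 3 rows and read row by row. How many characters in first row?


Zigzag "gimiaoikma" into 3 rows:
Placing characters:
  'g' => row 0
  'i' => row 1
  'm' => row 2
  'i' => row 1
  'a' => row 0
  'o' => row 1
  'i' => row 2
  'k' => row 1
  'm' => row 0
  'a' => row 1
Rows:
  Row 0: "gam"
  Row 1: "iioka"
  Row 2: "mi"
First row length: 3

3


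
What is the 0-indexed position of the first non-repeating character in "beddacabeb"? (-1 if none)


Input: beddacabeb
Character frequencies:
  'a': 2
  'b': 3
  'c': 1
  'd': 2
  'e': 2
Scanning left to right for freq == 1:
  Position 0 ('b'): freq=3, skip
  Position 1 ('e'): freq=2, skip
  Position 2 ('d'): freq=2, skip
  Position 3 ('d'): freq=2, skip
  Position 4 ('a'): freq=2, skip
  Position 5 ('c'): unique! => answer = 5

5
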